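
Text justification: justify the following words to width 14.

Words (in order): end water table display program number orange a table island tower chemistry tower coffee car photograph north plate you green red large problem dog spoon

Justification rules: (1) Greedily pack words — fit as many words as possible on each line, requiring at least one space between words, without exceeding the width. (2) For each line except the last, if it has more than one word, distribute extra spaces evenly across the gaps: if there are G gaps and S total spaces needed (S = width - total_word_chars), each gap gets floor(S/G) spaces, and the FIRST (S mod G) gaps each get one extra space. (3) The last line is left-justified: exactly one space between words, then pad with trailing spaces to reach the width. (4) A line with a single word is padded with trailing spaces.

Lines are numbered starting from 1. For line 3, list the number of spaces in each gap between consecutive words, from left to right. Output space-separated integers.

Answer: 1

Derivation:
Line 1: ['end', 'water'] (min_width=9, slack=5)
Line 2: ['table', 'display'] (min_width=13, slack=1)
Line 3: ['program', 'number'] (min_width=14, slack=0)
Line 4: ['orange', 'a', 'table'] (min_width=14, slack=0)
Line 5: ['island', 'tower'] (min_width=12, slack=2)
Line 6: ['chemistry'] (min_width=9, slack=5)
Line 7: ['tower', 'coffee'] (min_width=12, slack=2)
Line 8: ['car', 'photograph'] (min_width=14, slack=0)
Line 9: ['north', 'plate'] (min_width=11, slack=3)
Line 10: ['you', 'green', 'red'] (min_width=13, slack=1)
Line 11: ['large', 'problem'] (min_width=13, slack=1)
Line 12: ['dog', 'spoon'] (min_width=9, slack=5)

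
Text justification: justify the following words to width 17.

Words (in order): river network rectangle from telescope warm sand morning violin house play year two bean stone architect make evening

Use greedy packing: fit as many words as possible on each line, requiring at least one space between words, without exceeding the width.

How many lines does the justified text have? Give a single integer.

Answer: 8

Derivation:
Line 1: ['river', 'network'] (min_width=13, slack=4)
Line 2: ['rectangle', 'from'] (min_width=14, slack=3)
Line 3: ['telescope', 'warm'] (min_width=14, slack=3)
Line 4: ['sand', 'morning'] (min_width=12, slack=5)
Line 5: ['violin', 'house', 'play'] (min_width=17, slack=0)
Line 6: ['year', 'two', 'bean'] (min_width=13, slack=4)
Line 7: ['stone', 'architect'] (min_width=15, slack=2)
Line 8: ['make', 'evening'] (min_width=12, slack=5)
Total lines: 8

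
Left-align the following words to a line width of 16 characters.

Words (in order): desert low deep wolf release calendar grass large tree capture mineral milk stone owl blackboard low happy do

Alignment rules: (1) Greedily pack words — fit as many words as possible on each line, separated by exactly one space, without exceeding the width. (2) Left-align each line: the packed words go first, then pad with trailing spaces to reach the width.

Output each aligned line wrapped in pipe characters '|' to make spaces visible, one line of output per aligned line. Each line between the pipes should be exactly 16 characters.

Answer: |desert low deep |
|wolf release    |
|calendar grass  |
|large tree      |
|capture mineral |
|milk stone owl  |
|blackboard low  |
|happy do        |

Derivation:
Line 1: ['desert', 'low', 'deep'] (min_width=15, slack=1)
Line 2: ['wolf', 'release'] (min_width=12, slack=4)
Line 3: ['calendar', 'grass'] (min_width=14, slack=2)
Line 4: ['large', 'tree'] (min_width=10, slack=6)
Line 5: ['capture', 'mineral'] (min_width=15, slack=1)
Line 6: ['milk', 'stone', 'owl'] (min_width=14, slack=2)
Line 7: ['blackboard', 'low'] (min_width=14, slack=2)
Line 8: ['happy', 'do'] (min_width=8, slack=8)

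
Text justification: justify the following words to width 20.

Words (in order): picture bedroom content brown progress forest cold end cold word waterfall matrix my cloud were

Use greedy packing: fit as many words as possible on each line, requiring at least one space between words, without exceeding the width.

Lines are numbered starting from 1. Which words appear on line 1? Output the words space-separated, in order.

Line 1: ['picture', 'bedroom'] (min_width=15, slack=5)
Line 2: ['content', 'brown'] (min_width=13, slack=7)
Line 3: ['progress', 'forest', 'cold'] (min_width=20, slack=0)
Line 4: ['end', 'cold', 'word'] (min_width=13, slack=7)
Line 5: ['waterfall', 'matrix', 'my'] (min_width=19, slack=1)
Line 6: ['cloud', 'were'] (min_width=10, slack=10)

Answer: picture bedroom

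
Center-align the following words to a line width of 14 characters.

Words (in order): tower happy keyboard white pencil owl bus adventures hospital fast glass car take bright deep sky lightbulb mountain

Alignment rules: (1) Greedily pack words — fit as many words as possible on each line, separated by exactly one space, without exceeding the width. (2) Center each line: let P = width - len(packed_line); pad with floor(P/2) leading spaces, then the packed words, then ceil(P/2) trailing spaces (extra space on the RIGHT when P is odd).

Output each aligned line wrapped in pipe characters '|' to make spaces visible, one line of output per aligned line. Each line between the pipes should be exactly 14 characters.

Line 1: ['tower', 'happy'] (min_width=11, slack=3)
Line 2: ['keyboard', 'white'] (min_width=14, slack=0)
Line 3: ['pencil', 'owl', 'bus'] (min_width=14, slack=0)
Line 4: ['adventures'] (min_width=10, slack=4)
Line 5: ['hospital', 'fast'] (min_width=13, slack=1)
Line 6: ['glass', 'car', 'take'] (min_width=14, slack=0)
Line 7: ['bright', 'deep'] (min_width=11, slack=3)
Line 8: ['sky', 'lightbulb'] (min_width=13, slack=1)
Line 9: ['mountain'] (min_width=8, slack=6)

Answer: | tower happy  |
|keyboard white|
|pencil owl bus|
|  adventures  |
|hospital fast |
|glass car take|
| bright deep  |
|sky lightbulb |
|   mountain   |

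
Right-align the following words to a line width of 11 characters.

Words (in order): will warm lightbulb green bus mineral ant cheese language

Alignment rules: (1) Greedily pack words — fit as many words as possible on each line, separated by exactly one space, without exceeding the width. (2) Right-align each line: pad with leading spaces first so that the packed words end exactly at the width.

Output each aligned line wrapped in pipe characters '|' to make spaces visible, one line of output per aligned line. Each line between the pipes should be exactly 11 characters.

Line 1: ['will', 'warm'] (min_width=9, slack=2)
Line 2: ['lightbulb'] (min_width=9, slack=2)
Line 3: ['green', 'bus'] (min_width=9, slack=2)
Line 4: ['mineral', 'ant'] (min_width=11, slack=0)
Line 5: ['cheese'] (min_width=6, slack=5)
Line 6: ['language'] (min_width=8, slack=3)

Answer: |  will warm|
|  lightbulb|
|  green bus|
|mineral ant|
|     cheese|
|   language|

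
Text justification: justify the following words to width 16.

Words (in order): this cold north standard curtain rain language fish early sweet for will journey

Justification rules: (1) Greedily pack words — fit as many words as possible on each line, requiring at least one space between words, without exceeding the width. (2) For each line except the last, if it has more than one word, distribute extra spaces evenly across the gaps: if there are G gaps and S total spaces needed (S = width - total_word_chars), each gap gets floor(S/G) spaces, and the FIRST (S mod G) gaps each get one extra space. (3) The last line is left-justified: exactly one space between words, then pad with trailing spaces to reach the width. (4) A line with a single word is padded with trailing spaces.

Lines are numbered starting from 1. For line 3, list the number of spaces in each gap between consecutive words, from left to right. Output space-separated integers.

Answer: 4

Derivation:
Line 1: ['this', 'cold', 'north'] (min_width=15, slack=1)
Line 2: ['standard', 'curtain'] (min_width=16, slack=0)
Line 3: ['rain', 'language'] (min_width=13, slack=3)
Line 4: ['fish', 'early', 'sweet'] (min_width=16, slack=0)
Line 5: ['for', 'will', 'journey'] (min_width=16, slack=0)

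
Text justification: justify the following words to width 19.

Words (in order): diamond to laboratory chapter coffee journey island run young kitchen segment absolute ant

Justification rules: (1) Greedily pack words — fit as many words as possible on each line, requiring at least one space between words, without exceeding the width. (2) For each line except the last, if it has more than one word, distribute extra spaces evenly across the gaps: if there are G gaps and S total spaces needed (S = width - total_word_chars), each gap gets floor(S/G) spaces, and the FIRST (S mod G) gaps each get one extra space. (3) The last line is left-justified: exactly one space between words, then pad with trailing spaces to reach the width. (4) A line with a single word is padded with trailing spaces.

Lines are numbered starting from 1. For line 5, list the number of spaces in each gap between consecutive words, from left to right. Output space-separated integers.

Line 1: ['diamond', 'to'] (min_width=10, slack=9)
Line 2: ['laboratory', 'chapter'] (min_width=18, slack=1)
Line 3: ['coffee', 'journey'] (min_width=14, slack=5)
Line 4: ['island', 'run', 'young'] (min_width=16, slack=3)
Line 5: ['kitchen', 'segment'] (min_width=15, slack=4)
Line 6: ['absolute', 'ant'] (min_width=12, slack=7)

Answer: 5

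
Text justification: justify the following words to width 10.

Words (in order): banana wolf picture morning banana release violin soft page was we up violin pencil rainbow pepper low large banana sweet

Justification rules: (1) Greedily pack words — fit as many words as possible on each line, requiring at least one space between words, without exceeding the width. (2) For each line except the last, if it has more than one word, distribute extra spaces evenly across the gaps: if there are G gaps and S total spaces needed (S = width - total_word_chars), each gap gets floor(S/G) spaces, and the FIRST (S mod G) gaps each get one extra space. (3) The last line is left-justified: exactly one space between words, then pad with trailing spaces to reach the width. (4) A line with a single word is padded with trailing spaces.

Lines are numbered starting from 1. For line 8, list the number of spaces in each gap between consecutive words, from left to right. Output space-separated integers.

Line 1: ['banana'] (min_width=6, slack=4)
Line 2: ['wolf'] (min_width=4, slack=6)
Line 3: ['picture'] (min_width=7, slack=3)
Line 4: ['morning'] (min_width=7, slack=3)
Line 5: ['banana'] (min_width=6, slack=4)
Line 6: ['release'] (min_width=7, slack=3)
Line 7: ['violin'] (min_width=6, slack=4)
Line 8: ['soft', 'page'] (min_width=9, slack=1)
Line 9: ['was', 'we', 'up'] (min_width=9, slack=1)
Line 10: ['violin'] (min_width=6, slack=4)
Line 11: ['pencil'] (min_width=6, slack=4)
Line 12: ['rainbow'] (min_width=7, slack=3)
Line 13: ['pepper', 'low'] (min_width=10, slack=0)
Line 14: ['large'] (min_width=5, slack=5)
Line 15: ['banana'] (min_width=6, slack=4)
Line 16: ['sweet'] (min_width=5, slack=5)

Answer: 2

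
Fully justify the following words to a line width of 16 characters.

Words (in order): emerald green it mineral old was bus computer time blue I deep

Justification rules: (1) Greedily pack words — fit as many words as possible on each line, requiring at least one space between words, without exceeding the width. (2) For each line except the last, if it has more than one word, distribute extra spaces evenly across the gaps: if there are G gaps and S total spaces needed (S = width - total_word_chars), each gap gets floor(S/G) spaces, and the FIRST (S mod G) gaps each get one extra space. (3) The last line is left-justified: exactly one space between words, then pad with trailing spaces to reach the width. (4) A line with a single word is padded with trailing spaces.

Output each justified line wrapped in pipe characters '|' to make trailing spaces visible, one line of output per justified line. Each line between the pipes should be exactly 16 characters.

Line 1: ['emerald', 'green', 'it'] (min_width=16, slack=0)
Line 2: ['mineral', 'old', 'was'] (min_width=15, slack=1)
Line 3: ['bus', 'computer'] (min_width=12, slack=4)
Line 4: ['time', 'blue', 'I', 'deep'] (min_width=16, slack=0)

Answer: |emerald green it|
|mineral  old was|
|bus     computer|
|time blue I deep|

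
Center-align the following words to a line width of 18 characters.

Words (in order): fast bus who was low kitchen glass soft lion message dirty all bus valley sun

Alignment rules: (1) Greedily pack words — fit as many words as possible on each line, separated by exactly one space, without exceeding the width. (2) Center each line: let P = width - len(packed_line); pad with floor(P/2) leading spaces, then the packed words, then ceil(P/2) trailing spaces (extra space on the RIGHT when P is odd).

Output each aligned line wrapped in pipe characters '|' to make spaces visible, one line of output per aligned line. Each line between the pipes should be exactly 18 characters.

Line 1: ['fast', 'bus', 'who', 'was'] (min_width=16, slack=2)
Line 2: ['low', 'kitchen', 'glass'] (min_width=17, slack=1)
Line 3: ['soft', 'lion', 'message'] (min_width=17, slack=1)
Line 4: ['dirty', 'all', 'bus'] (min_width=13, slack=5)
Line 5: ['valley', 'sun'] (min_width=10, slack=8)

Answer: | fast bus who was |
|low kitchen glass |
|soft lion message |
|  dirty all bus   |
|    valley sun    |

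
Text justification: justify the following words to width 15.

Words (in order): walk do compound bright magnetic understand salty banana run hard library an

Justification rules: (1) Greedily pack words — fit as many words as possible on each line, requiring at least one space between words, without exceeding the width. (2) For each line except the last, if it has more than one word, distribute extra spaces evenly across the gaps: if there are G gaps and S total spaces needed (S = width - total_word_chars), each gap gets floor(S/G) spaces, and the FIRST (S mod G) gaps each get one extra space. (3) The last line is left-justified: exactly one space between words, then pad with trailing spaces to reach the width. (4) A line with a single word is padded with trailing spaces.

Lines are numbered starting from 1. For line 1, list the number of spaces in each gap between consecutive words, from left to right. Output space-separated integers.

Line 1: ['walk', 'do'] (min_width=7, slack=8)
Line 2: ['compound', 'bright'] (min_width=15, slack=0)
Line 3: ['magnetic'] (min_width=8, slack=7)
Line 4: ['understand'] (min_width=10, slack=5)
Line 5: ['salty', 'banana'] (min_width=12, slack=3)
Line 6: ['run', 'hard'] (min_width=8, slack=7)
Line 7: ['library', 'an'] (min_width=10, slack=5)

Answer: 9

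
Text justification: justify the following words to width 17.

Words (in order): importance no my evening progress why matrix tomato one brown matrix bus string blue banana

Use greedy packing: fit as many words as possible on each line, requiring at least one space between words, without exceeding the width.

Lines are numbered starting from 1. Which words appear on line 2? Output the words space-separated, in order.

Answer: evening progress

Derivation:
Line 1: ['importance', 'no', 'my'] (min_width=16, slack=1)
Line 2: ['evening', 'progress'] (min_width=16, slack=1)
Line 3: ['why', 'matrix', 'tomato'] (min_width=17, slack=0)
Line 4: ['one', 'brown', 'matrix'] (min_width=16, slack=1)
Line 5: ['bus', 'string', 'blue'] (min_width=15, slack=2)
Line 6: ['banana'] (min_width=6, slack=11)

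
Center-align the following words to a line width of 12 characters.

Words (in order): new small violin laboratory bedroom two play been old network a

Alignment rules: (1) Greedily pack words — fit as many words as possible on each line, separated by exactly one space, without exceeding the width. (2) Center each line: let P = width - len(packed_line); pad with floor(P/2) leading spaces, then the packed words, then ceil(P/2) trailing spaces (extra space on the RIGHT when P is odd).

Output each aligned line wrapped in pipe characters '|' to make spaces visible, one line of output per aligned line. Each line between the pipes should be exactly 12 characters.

Line 1: ['new', 'small'] (min_width=9, slack=3)
Line 2: ['violin'] (min_width=6, slack=6)
Line 3: ['laboratory'] (min_width=10, slack=2)
Line 4: ['bedroom', 'two'] (min_width=11, slack=1)
Line 5: ['play', 'been'] (min_width=9, slack=3)
Line 6: ['old', 'network'] (min_width=11, slack=1)
Line 7: ['a'] (min_width=1, slack=11)

Answer: | new small  |
|   violin   |
| laboratory |
|bedroom two |
| play been  |
|old network |
|     a      |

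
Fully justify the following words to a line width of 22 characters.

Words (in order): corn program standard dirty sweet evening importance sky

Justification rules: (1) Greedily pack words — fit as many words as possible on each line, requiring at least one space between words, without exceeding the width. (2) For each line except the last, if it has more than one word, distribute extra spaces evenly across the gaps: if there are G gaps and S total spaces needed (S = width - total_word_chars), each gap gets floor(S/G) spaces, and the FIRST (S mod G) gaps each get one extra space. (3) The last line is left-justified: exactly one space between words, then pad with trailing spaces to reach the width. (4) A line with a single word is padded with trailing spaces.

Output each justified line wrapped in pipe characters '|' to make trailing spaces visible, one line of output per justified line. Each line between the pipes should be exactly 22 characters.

Line 1: ['corn', 'program', 'standard'] (min_width=21, slack=1)
Line 2: ['dirty', 'sweet', 'evening'] (min_width=19, slack=3)
Line 3: ['importance', 'sky'] (min_width=14, slack=8)

Answer: |corn  program standard|
|dirty   sweet  evening|
|importance sky        |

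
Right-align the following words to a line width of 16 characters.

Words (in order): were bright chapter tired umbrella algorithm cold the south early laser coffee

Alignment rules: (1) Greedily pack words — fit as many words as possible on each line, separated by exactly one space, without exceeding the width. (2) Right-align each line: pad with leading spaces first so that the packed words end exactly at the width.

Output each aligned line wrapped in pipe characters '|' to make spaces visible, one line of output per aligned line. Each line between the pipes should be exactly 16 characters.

Answer: |     were bright|
|   chapter tired|
|        umbrella|
|  algorithm cold|
| the south early|
|    laser coffee|

Derivation:
Line 1: ['were', 'bright'] (min_width=11, slack=5)
Line 2: ['chapter', 'tired'] (min_width=13, slack=3)
Line 3: ['umbrella'] (min_width=8, slack=8)
Line 4: ['algorithm', 'cold'] (min_width=14, slack=2)
Line 5: ['the', 'south', 'early'] (min_width=15, slack=1)
Line 6: ['laser', 'coffee'] (min_width=12, slack=4)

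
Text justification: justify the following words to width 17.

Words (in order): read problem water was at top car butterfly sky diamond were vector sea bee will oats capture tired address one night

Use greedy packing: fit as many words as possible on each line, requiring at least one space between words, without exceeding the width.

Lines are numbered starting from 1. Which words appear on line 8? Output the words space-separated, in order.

Line 1: ['read', 'problem'] (min_width=12, slack=5)
Line 2: ['water', 'was', 'at', 'top'] (min_width=16, slack=1)
Line 3: ['car', 'butterfly', 'sky'] (min_width=17, slack=0)
Line 4: ['diamond', 'were'] (min_width=12, slack=5)
Line 5: ['vector', 'sea', 'bee'] (min_width=14, slack=3)
Line 6: ['will', 'oats', 'capture'] (min_width=17, slack=0)
Line 7: ['tired', 'address', 'one'] (min_width=17, slack=0)
Line 8: ['night'] (min_width=5, slack=12)

Answer: night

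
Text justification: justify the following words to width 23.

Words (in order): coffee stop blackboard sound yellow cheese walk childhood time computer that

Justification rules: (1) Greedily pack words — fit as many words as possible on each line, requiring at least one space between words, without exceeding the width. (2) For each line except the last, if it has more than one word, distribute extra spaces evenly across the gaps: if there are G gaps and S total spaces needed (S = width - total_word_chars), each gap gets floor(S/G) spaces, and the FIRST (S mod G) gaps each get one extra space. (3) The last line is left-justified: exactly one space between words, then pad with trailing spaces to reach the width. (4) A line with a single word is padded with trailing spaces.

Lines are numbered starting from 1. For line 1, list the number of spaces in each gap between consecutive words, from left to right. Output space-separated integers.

Line 1: ['coffee', 'stop', 'blackboard'] (min_width=22, slack=1)
Line 2: ['sound', 'yellow', 'cheese'] (min_width=19, slack=4)
Line 3: ['walk', 'childhood', 'time'] (min_width=19, slack=4)
Line 4: ['computer', 'that'] (min_width=13, slack=10)

Answer: 2 1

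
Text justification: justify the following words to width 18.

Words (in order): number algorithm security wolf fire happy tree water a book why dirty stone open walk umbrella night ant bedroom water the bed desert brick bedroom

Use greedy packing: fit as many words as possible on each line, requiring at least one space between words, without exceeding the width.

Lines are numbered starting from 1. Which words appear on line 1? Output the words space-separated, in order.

Line 1: ['number', 'algorithm'] (min_width=16, slack=2)
Line 2: ['security', 'wolf', 'fire'] (min_width=18, slack=0)
Line 3: ['happy', 'tree', 'water', 'a'] (min_width=18, slack=0)
Line 4: ['book', 'why', 'dirty'] (min_width=14, slack=4)
Line 5: ['stone', 'open', 'walk'] (min_width=15, slack=3)
Line 6: ['umbrella', 'night', 'ant'] (min_width=18, slack=0)
Line 7: ['bedroom', 'water', 'the'] (min_width=17, slack=1)
Line 8: ['bed', 'desert', 'brick'] (min_width=16, slack=2)
Line 9: ['bedroom'] (min_width=7, slack=11)

Answer: number algorithm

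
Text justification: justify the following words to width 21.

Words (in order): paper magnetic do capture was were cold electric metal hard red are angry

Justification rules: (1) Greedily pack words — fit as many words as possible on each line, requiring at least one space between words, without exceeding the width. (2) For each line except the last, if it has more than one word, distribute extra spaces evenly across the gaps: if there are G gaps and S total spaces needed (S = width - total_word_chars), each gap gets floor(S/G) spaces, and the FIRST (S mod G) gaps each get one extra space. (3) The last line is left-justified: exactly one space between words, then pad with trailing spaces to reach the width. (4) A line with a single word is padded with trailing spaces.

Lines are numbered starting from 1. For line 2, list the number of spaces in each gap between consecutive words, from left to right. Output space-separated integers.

Line 1: ['paper', 'magnetic', 'do'] (min_width=17, slack=4)
Line 2: ['capture', 'was', 'were', 'cold'] (min_width=21, slack=0)
Line 3: ['electric', 'metal', 'hard'] (min_width=19, slack=2)
Line 4: ['red', 'are', 'angry'] (min_width=13, slack=8)

Answer: 1 1 1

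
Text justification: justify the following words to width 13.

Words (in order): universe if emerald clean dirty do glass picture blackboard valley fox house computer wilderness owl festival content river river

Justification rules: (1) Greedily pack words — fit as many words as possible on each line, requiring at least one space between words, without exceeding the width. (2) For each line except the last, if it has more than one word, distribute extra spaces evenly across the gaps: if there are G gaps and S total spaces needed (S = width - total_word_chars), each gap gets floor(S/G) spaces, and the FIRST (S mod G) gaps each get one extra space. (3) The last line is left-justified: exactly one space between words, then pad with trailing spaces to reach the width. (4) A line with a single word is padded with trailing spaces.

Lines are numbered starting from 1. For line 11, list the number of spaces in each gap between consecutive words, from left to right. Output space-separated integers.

Answer: 1

Derivation:
Line 1: ['universe', 'if'] (min_width=11, slack=2)
Line 2: ['emerald', 'clean'] (min_width=13, slack=0)
Line 3: ['dirty', 'do'] (min_width=8, slack=5)
Line 4: ['glass', 'picture'] (min_width=13, slack=0)
Line 5: ['blackboard'] (min_width=10, slack=3)
Line 6: ['valley', 'fox'] (min_width=10, slack=3)
Line 7: ['house'] (min_width=5, slack=8)
Line 8: ['computer'] (min_width=8, slack=5)
Line 9: ['wilderness'] (min_width=10, slack=3)
Line 10: ['owl', 'festival'] (min_width=12, slack=1)
Line 11: ['content', 'river'] (min_width=13, slack=0)
Line 12: ['river'] (min_width=5, slack=8)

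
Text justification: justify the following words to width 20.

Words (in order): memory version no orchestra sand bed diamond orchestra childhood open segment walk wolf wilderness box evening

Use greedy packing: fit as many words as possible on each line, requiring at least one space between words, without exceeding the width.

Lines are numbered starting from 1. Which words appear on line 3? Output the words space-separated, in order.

Answer: diamond orchestra

Derivation:
Line 1: ['memory', 'version', 'no'] (min_width=17, slack=3)
Line 2: ['orchestra', 'sand', 'bed'] (min_width=18, slack=2)
Line 3: ['diamond', 'orchestra'] (min_width=17, slack=3)
Line 4: ['childhood', 'open'] (min_width=14, slack=6)
Line 5: ['segment', 'walk', 'wolf'] (min_width=17, slack=3)
Line 6: ['wilderness', 'box'] (min_width=14, slack=6)
Line 7: ['evening'] (min_width=7, slack=13)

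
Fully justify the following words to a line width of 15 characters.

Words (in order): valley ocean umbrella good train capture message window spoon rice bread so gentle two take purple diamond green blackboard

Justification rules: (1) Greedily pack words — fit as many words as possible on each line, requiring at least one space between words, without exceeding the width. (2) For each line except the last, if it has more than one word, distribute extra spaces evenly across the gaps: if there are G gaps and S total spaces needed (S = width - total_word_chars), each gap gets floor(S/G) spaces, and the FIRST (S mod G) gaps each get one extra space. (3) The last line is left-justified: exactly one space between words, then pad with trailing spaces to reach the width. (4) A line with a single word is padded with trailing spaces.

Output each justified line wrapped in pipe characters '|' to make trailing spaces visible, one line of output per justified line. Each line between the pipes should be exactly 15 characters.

Answer: |valley    ocean|
|umbrella   good|
|train   capture|
|message  window|
|spoon      rice|
|bread so gentle|
|two take purple|
|diamond   green|
|blackboard     |

Derivation:
Line 1: ['valley', 'ocean'] (min_width=12, slack=3)
Line 2: ['umbrella', 'good'] (min_width=13, slack=2)
Line 3: ['train', 'capture'] (min_width=13, slack=2)
Line 4: ['message', 'window'] (min_width=14, slack=1)
Line 5: ['spoon', 'rice'] (min_width=10, slack=5)
Line 6: ['bread', 'so', 'gentle'] (min_width=15, slack=0)
Line 7: ['two', 'take', 'purple'] (min_width=15, slack=0)
Line 8: ['diamond', 'green'] (min_width=13, slack=2)
Line 9: ['blackboard'] (min_width=10, slack=5)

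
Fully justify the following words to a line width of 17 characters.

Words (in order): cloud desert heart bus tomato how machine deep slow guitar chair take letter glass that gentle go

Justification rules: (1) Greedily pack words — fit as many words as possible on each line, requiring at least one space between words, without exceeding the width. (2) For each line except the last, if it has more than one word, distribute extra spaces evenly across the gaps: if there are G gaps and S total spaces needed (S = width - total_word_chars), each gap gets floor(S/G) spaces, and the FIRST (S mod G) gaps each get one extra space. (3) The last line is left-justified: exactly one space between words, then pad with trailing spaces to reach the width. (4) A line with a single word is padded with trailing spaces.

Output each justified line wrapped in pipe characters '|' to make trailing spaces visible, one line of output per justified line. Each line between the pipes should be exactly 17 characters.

Line 1: ['cloud', 'desert'] (min_width=12, slack=5)
Line 2: ['heart', 'bus', 'tomato'] (min_width=16, slack=1)
Line 3: ['how', 'machine', 'deep'] (min_width=16, slack=1)
Line 4: ['slow', 'guitar', 'chair'] (min_width=17, slack=0)
Line 5: ['take', 'letter', 'glass'] (min_width=17, slack=0)
Line 6: ['that', 'gentle', 'go'] (min_width=14, slack=3)

Answer: |cloud      desert|
|heart  bus tomato|
|how  machine deep|
|slow guitar chair|
|take letter glass|
|that gentle go   |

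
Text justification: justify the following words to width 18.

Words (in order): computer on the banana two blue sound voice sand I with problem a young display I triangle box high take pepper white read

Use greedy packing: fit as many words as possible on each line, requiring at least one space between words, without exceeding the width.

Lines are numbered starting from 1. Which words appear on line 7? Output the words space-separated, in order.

Answer: take pepper white

Derivation:
Line 1: ['computer', 'on', 'the'] (min_width=15, slack=3)
Line 2: ['banana', 'two', 'blue'] (min_width=15, slack=3)
Line 3: ['sound', 'voice', 'sand', 'I'] (min_width=18, slack=0)
Line 4: ['with', 'problem', 'a'] (min_width=14, slack=4)
Line 5: ['young', 'display', 'I'] (min_width=15, slack=3)
Line 6: ['triangle', 'box', 'high'] (min_width=17, slack=1)
Line 7: ['take', 'pepper', 'white'] (min_width=17, slack=1)
Line 8: ['read'] (min_width=4, slack=14)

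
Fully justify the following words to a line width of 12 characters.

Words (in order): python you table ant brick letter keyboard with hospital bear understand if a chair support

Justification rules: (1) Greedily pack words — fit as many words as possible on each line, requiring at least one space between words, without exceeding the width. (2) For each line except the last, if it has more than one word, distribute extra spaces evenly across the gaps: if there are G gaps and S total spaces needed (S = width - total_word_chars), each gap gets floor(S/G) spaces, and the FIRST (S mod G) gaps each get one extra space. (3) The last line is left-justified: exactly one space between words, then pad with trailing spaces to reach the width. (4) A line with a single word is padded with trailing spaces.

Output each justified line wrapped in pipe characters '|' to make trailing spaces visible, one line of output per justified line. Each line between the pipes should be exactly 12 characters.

Answer: |python   you|
|table    ant|
|brick letter|
|keyboard    |
|with        |
|hospital    |
|bear        |
|understand  |
|if  a  chair|
|support     |

Derivation:
Line 1: ['python', 'you'] (min_width=10, slack=2)
Line 2: ['table', 'ant'] (min_width=9, slack=3)
Line 3: ['brick', 'letter'] (min_width=12, slack=0)
Line 4: ['keyboard'] (min_width=8, slack=4)
Line 5: ['with'] (min_width=4, slack=8)
Line 6: ['hospital'] (min_width=8, slack=4)
Line 7: ['bear'] (min_width=4, slack=8)
Line 8: ['understand'] (min_width=10, slack=2)
Line 9: ['if', 'a', 'chair'] (min_width=10, slack=2)
Line 10: ['support'] (min_width=7, slack=5)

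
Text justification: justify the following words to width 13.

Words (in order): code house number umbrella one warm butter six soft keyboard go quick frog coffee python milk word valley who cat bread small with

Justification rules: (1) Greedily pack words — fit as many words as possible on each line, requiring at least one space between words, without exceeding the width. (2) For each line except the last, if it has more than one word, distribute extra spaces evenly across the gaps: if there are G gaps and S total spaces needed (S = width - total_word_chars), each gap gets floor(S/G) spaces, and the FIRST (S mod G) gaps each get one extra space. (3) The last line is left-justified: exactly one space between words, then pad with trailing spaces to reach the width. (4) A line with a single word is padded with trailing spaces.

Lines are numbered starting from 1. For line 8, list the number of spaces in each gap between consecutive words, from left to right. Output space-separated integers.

Line 1: ['code', 'house'] (min_width=10, slack=3)
Line 2: ['number'] (min_width=6, slack=7)
Line 3: ['umbrella', 'one'] (min_width=12, slack=1)
Line 4: ['warm', 'butter'] (min_width=11, slack=2)
Line 5: ['six', 'soft'] (min_width=8, slack=5)
Line 6: ['keyboard', 'go'] (min_width=11, slack=2)
Line 7: ['quick', 'frog'] (min_width=10, slack=3)
Line 8: ['coffee', 'python'] (min_width=13, slack=0)
Line 9: ['milk', 'word'] (min_width=9, slack=4)
Line 10: ['valley', 'who'] (min_width=10, slack=3)
Line 11: ['cat', 'bread'] (min_width=9, slack=4)
Line 12: ['small', 'with'] (min_width=10, slack=3)

Answer: 1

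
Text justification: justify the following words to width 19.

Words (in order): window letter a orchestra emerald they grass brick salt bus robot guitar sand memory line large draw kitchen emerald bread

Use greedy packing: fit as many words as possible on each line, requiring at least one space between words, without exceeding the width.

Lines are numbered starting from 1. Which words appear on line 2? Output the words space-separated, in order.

Line 1: ['window', 'letter', 'a'] (min_width=15, slack=4)
Line 2: ['orchestra', 'emerald'] (min_width=17, slack=2)
Line 3: ['they', 'grass', 'brick'] (min_width=16, slack=3)
Line 4: ['salt', 'bus', 'robot'] (min_width=14, slack=5)
Line 5: ['guitar', 'sand', 'memory'] (min_width=18, slack=1)
Line 6: ['line', 'large', 'draw'] (min_width=15, slack=4)
Line 7: ['kitchen', 'emerald'] (min_width=15, slack=4)
Line 8: ['bread'] (min_width=5, slack=14)

Answer: orchestra emerald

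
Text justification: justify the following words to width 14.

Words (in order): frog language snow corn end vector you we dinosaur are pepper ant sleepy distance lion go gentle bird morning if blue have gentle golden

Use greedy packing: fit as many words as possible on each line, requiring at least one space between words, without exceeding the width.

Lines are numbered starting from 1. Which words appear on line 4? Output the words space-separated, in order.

Line 1: ['frog', 'language'] (min_width=13, slack=1)
Line 2: ['snow', 'corn', 'end'] (min_width=13, slack=1)
Line 3: ['vector', 'you', 'we'] (min_width=13, slack=1)
Line 4: ['dinosaur', 'are'] (min_width=12, slack=2)
Line 5: ['pepper', 'ant'] (min_width=10, slack=4)
Line 6: ['sleepy'] (min_width=6, slack=8)
Line 7: ['distance', 'lion'] (min_width=13, slack=1)
Line 8: ['go', 'gentle', 'bird'] (min_width=14, slack=0)
Line 9: ['morning', 'if'] (min_width=10, slack=4)
Line 10: ['blue', 'have'] (min_width=9, slack=5)
Line 11: ['gentle', 'golden'] (min_width=13, slack=1)

Answer: dinosaur are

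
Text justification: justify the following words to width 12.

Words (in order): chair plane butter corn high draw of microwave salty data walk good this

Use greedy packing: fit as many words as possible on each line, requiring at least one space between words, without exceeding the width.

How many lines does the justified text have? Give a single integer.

Answer: 7

Derivation:
Line 1: ['chair', 'plane'] (min_width=11, slack=1)
Line 2: ['butter', 'corn'] (min_width=11, slack=1)
Line 3: ['high', 'draw', 'of'] (min_width=12, slack=0)
Line 4: ['microwave'] (min_width=9, slack=3)
Line 5: ['salty', 'data'] (min_width=10, slack=2)
Line 6: ['walk', 'good'] (min_width=9, slack=3)
Line 7: ['this'] (min_width=4, slack=8)
Total lines: 7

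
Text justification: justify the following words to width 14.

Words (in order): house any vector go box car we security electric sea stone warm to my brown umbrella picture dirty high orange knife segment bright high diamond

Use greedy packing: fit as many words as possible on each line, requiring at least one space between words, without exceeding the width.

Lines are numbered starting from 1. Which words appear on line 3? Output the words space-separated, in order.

Line 1: ['house', 'any'] (min_width=9, slack=5)
Line 2: ['vector', 'go', 'box'] (min_width=13, slack=1)
Line 3: ['car', 'we'] (min_width=6, slack=8)
Line 4: ['security'] (min_width=8, slack=6)
Line 5: ['electric', 'sea'] (min_width=12, slack=2)
Line 6: ['stone', 'warm', 'to'] (min_width=13, slack=1)
Line 7: ['my', 'brown'] (min_width=8, slack=6)
Line 8: ['umbrella'] (min_width=8, slack=6)
Line 9: ['picture', 'dirty'] (min_width=13, slack=1)
Line 10: ['high', 'orange'] (min_width=11, slack=3)
Line 11: ['knife', 'segment'] (min_width=13, slack=1)
Line 12: ['bright', 'high'] (min_width=11, slack=3)
Line 13: ['diamond'] (min_width=7, slack=7)

Answer: car we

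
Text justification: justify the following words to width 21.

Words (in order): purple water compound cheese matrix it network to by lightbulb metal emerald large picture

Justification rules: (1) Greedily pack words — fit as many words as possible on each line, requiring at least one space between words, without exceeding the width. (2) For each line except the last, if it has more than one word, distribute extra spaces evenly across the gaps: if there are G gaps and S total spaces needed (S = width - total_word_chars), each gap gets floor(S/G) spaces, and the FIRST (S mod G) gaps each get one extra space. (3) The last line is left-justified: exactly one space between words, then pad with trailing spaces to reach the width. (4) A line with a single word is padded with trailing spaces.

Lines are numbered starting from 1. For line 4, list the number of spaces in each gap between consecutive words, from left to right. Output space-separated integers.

Line 1: ['purple', 'water', 'compound'] (min_width=21, slack=0)
Line 2: ['cheese', 'matrix', 'it'] (min_width=16, slack=5)
Line 3: ['network', 'to', 'by'] (min_width=13, slack=8)
Line 4: ['lightbulb', 'metal'] (min_width=15, slack=6)
Line 5: ['emerald', 'large', 'picture'] (min_width=21, slack=0)

Answer: 7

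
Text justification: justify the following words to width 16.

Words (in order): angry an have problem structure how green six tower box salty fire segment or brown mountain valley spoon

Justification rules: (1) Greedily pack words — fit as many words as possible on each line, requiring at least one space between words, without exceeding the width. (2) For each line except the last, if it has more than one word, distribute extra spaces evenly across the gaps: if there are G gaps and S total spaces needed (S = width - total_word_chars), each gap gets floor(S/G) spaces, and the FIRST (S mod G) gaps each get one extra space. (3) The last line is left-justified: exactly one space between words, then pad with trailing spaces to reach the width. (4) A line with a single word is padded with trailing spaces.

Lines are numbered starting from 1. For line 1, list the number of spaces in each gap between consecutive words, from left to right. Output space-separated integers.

Answer: 3 2

Derivation:
Line 1: ['angry', 'an', 'have'] (min_width=13, slack=3)
Line 2: ['problem'] (min_width=7, slack=9)
Line 3: ['structure', 'how'] (min_width=13, slack=3)
Line 4: ['green', 'six', 'tower'] (min_width=15, slack=1)
Line 5: ['box', 'salty', 'fire'] (min_width=14, slack=2)
Line 6: ['segment', 'or', 'brown'] (min_width=16, slack=0)
Line 7: ['mountain', 'valley'] (min_width=15, slack=1)
Line 8: ['spoon'] (min_width=5, slack=11)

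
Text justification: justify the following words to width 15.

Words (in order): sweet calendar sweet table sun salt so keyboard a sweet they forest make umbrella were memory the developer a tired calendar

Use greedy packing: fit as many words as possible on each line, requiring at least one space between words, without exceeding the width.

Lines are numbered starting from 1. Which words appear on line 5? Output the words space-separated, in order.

Line 1: ['sweet', 'calendar'] (min_width=14, slack=1)
Line 2: ['sweet', 'table', 'sun'] (min_width=15, slack=0)
Line 3: ['salt', 'so'] (min_width=7, slack=8)
Line 4: ['keyboard', 'a'] (min_width=10, slack=5)
Line 5: ['sweet', 'they'] (min_width=10, slack=5)
Line 6: ['forest', 'make'] (min_width=11, slack=4)
Line 7: ['umbrella', 'were'] (min_width=13, slack=2)
Line 8: ['memory', 'the'] (min_width=10, slack=5)
Line 9: ['developer', 'a'] (min_width=11, slack=4)
Line 10: ['tired', 'calendar'] (min_width=14, slack=1)

Answer: sweet they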